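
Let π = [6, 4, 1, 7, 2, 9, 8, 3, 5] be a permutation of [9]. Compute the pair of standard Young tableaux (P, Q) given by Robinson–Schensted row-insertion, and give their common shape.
P = [1, 2, 3, 5] / [4, 7, 8] / [6, 9];  Q = [1, 4, 6, 9] / [2, 5, 7] / [3, 8];  common shape = (4, 3, 2)

Row-insert the values π_1, π_2, … into P one at a time, bumping the leftmost entry strictly greater than the inserted value down to the next row. The recording tableau Q records, in position (i, j), the step at which that cell was added to P.
  Insert 6 (step 1): P = [6];  Q = [1]
  Insert 4 (step 2): P = [4] / [6];  Q = [1] / [2]
  Insert 1 (step 3): P = [1] / [4] / [6];  Q = [1] / [2] / [3]
  Insert 7 (step 4): P = [1, 7] / [4] / [6];  Q = [1, 4] / [2] / [3]
  Insert 2 (step 5): P = [1, 2] / [4, 7] / [6];  Q = [1, 4] / [2, 5] / [3]
  Insert 9 (step 6): P = [1, 2, 9] / [4, 7] / [6];  Q = [1, 4, 6] / [2, 5] / [3]
  Insert 8 (step 7): P = [1, 2, 8] / [4, 7, 9] / [6];  Q = [1, 4, 6] / [2, 5, 7] / [3]
  Insert 3 (step 8): P = [1, 2, 3] / [4, 7, 8] / [6, 9];  Q = [1, 4, 6] / [2, 5, 7] / [3, 8]
  Insert 5 (step 9): P = [1, 2, 3, 5] / [4, 7, 8] / [6, 9];  Q = [1, 4, 6, 9] / [2, 5, 7] / [3, 8]
Final shape: (4, 3, 2).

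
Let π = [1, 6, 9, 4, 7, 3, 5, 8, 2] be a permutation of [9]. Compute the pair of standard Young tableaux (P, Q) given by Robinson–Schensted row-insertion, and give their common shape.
P = [1, 2, 5, 8] / [3, 7] / [4, 9] / [6];  Q = [1, 2, 3, 8] / [4, 5] / [6, 7] / [9];  common shape = (4, 2, 2, 1)

Row-insert the values π_1, π_2, … into P one at a time, bumping the leftmost entry strictly greater than the inserted value down to the next row. The recording tableau Q records, in position (i, j), the step at which that cell was added to P.
  Insert 1 (step 1): P = [1];  Q = [1]
  Insert 6 (step 2): P = [1, 6];  Q = [1, 2]
  Insert 9 (step 3): P = [1, 6, 9];  Q = [1, 2, 3]
  Insert 4 (step 4): P = [1, 4, 9] / [6];  Q = [1, 2, 3] / [4]
  Insert 7 (step 5): P = [1, 4, 7] / [6, 9];  Q = [1, 2, 3] / [4, 5]
  Insert 3 (step 6): P = [1, 3, 7] / [4, 9] / [6];  Q = [1, 2, 3] / [4, 5] / [6]
  Insert 5 (step 7): P = [1, 3, 5] / [4, 7] / [6, 9];  Q = [1, 2, 3] / [4, 5] / [6, 7]
  Insert 8 (step 8): P = [1, 3, 5, 8] / [4, 7] / [6, 9];  Q = [1, 2, 3, 8] / [4, 5] / [6, 7]
  Insert 2 (step 9): P = [1, 2, 5, 8] / [3, 7] / [4, 9] / [6];  Q = [1, 2, 3, 8] / [4, 5] / [6, 7] / [9]
Final shape: (4, 2, 2, 1).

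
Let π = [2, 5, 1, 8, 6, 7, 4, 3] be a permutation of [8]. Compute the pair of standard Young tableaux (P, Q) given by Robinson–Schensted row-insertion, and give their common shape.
P = [1, 3, 6, 7] / [2, 4] / [5] / [8];  Q = [1, 2, 4, 6] / [3, 5] / [7] / [8];  common shape = (4, 2, 1, 1)

Row-insert the values π_1, π_2, … into P one at a time, bumping the leftmost entry strictly greater than the inserted value down to the next row. The recording tableau Q records, in position (i, j), the step at which that cell was added to P.
  Insert 2 (step 1): P = [2];  Q = [1]
  Insert 5 (step 2): P = [2, 5];  Q = [1, 2]
  Insert 1 (step 3): P = [1, 5] / [2];  Q = [1, 2] / [3]
  Insert 8 (step 4): P = [1, 5, 8] / [2];  Q = [1, 2, 4] / [3]
  Insert 6 (step 5): P = [1, 5, 6] / [2, 8];  Q = [1, 2, 4] / [3, 5]
  Insert 7 (step 6): P = [1, 5, 6, 7] / [2, 8];  Q = [1, 2, 4, 6] / [3, 5]
  Insert 4 (step 7): P = [1, 4, 6, 7] / [2, 5] / [8];  Q = [1, 2, 4, 6] / [3, 5] / [7]
  Insert 3 (step 8): P = [1, 3, 6, 7] / [2, 4] / [5] / [8];  Q = [1, 2, 4, 6] / [3, 5] / [7] / [8]
Final shape: (4, 2, 1, 1).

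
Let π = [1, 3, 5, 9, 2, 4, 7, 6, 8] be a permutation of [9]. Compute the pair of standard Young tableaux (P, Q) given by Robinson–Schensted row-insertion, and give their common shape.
P = [1, 2, 4, 6, 8] / [3, 5, 7] / [9];  Q = [1, 2, 3, 4, 9] / [5, 6, 7] / [8];  common shape = (5, 3, 1)

Row-insert the values π_1, π_2, … into P one at a time, bumping the leftmost entry strictly greater than the inserted value down to the next row. The recording tableau Q records, in position (i, j), the step at which that cell was added to P.
  Insert 1 (step 1): P = [1];  Q = [1]
  Insert 3 (step 2): P = [1, 3];  Q = [1, 2]
  Insert 5 (step 3): P = [1, 3, 5];  Q = [1, 2, 3]
  Insert 9 (step 4): P = [1, 3, 5, 9];  Q = [1, 2, 3, 4]
  Insert 2 (step 5): P = [1, 2, 5, 9] / [3];  Q = [1, 2, 3, 4] / [5]
  Insert 4 (step 6): P = [1, 2, 4, 9] / [3, 5];  Q = [1, 2, 3, 4] / [5, 6]
  Insert 7 (step 7): P = [1, 2, 4, 7] / [3, 5, 9];  Q = [1, 2, 3, 4] / [5, 6, 7]
  Insert 6 (step 8): P = [1, 2, 4, 6] / [3, 5, 7] / [9];  Q = [1, 2, 3, 4] / [5, 6, 7] / [8]
  Insert 8 (step 9): P = [1, 2, 4, 6, 8] / [3, 5, 7] / [9];  Q = [1, 2, 3, 4, 9] / [5, 6, 7] / [8]
Final shape: (5, 3, 1).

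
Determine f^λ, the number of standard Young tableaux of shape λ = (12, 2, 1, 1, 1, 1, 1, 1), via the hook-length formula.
# SYT of shape (12, 2, 1, 1, 1, 1, 1, 1) = 510510

Hook-length formula: f^λ = n! / Π hook(c), product over all cells c of the Young diagram. For λ = (12, 2, 1, 1, 1, 1, 1, 1), n = 20 boxes. Hook lengths by row (left-to-right, top-to-bottom): [19, 12, 10, 9, 8, 7, 6, 5, 4, 3, 2, 1]; [8, 1]; [6]; [5]; [4]; [3]; [2]; [1]. Product of hooks = 4765630464000. So f^λ = 20! / 4765630464000 = 2432902008176640000 / 4765630464000 = 510510.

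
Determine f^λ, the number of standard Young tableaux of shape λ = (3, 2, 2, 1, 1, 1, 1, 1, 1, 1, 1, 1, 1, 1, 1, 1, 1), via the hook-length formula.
# SYT of shape (3, 2, 2, 1, 1, 1, 1, 1, 1, 1, 1, 1, 1, 1, 1, 1, 1) = 14175

Hook-length formula: f^λ = n! / Π hook(c), product over all cells c of the Young diagram. For λ = (3, 2, 2, 1, 1, 1, 1, 1, 1, 1, 1, 1, 1, 1, 1, 1, 1), n = 21 boxes. Hook lengths by row (left-to-right, top-to-bottom): [19, 4, 1]; [17, 2]; [16, 1]; [14]; [13]; [12]; [11]; [10]; [9]; [8]; [7]; [6]; [5]; [4]; [3]; [2]; [1]. Product of hooks = 3604299271372800. So f^λ = 21! / 3604299271372800 = 51090942171709440000 / 3604299271372800 = 14175.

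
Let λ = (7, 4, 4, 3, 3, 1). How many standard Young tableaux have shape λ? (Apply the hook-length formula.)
# SYT of shape (7, 4, 4, 3, 3, 1) = 1792502712

Hook-length formula: f^λ = n! / Π hook(c), product over all cells c of the Young diagram. For λ = (7, 4, 4, 3, 3, 1), n = 22 boxes. Hook lengths by row (left-to-right, top-to-bottom): [12, 10, 9, 6, 3, 2, 1]; [8, 6, 5, 2]; [7, 5, 4, 1]; [5, 3, 2]; [4, 2, 1]; [1]. Product of hooks = 627056640000. So f^λ = 22! / 627056640000 = 1124000727777607680000 / 627056640000 = 1792502712.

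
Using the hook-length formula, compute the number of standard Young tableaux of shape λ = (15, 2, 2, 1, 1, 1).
# SYT of shape (15, 2, 2, 1, 1, 1) = 1566873

Hook-length formula: f^λ = n! / Π hook(c), product over all cells c of the Young diagram. For λ = (15, 2, 2, 1, 1, 1), n = 22 boxes. Hook lengths by row (left-to-right, top-to-bottom): [20, 16, 13, 12, 11, 10, 9, 8, 7, 6, 5, 4, 3, 2, 1]; [6, 2]; [5, 1]; [3]; [2]; [1]. Product of hooks = 717352796160000. So f^λ = 22! / 717352796160000 = 1124000727777607680000 / 717352796160000 = 1566873.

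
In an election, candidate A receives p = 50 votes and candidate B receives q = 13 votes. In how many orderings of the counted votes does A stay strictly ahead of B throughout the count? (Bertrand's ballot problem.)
Strict-lead orderings = 6148128119709

Total orderings of the 63 votes with 50 for A: C(63, 50) = 10468434365991. By the Bertrand ballot formula (Cycle Lemma / reflection principle), the number of orderings in which A is strictly ahead of B throughout is (p − q)/(p + q) · C(p + q, p) = (50 − 13)/(50 + 13) · 10468434365991 = 6148128119709.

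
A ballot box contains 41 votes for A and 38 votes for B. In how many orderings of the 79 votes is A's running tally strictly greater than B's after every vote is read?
Strict-lead orderings = 1941701670546516308430

Total orderings of the 79 votes with 41 for A: C(79, 41) = 51131477324391596121990. By the Bertrand ballot formula (Cycle Lemma / reflection principle), the number of orderings in which A is strictly ahead of B throughout is (p − q)/(p + q) · C(p + q, p) = (41 − 38)/(41 + 38) · 51131477324391596121990 = 1941701670546516308430.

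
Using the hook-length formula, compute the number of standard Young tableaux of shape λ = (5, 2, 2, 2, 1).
# SYT of shape (5, 2, 2, 2, 1) = 3520

Hook-length formula: f^λ = n! / Π hook(c), product over all cells c of the Young diagram. For λ = (5, 2, 2, 2, 1), n = 12 boxes. Hook lengths by row (left-to-right, top-to-bottom): [9, 7, 3, 2, 1]; [5, 3]; [4, 2]; [3, 1]; [1]. Product of hooks = 136080. So f^λ = 12! / 136080 = 479001600 / 136080 = 3520.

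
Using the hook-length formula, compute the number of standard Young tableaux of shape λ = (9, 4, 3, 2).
# SYT of shape (9, 4, 3, 2) = 2970240

Hook-length formula: f^λ = n! / Π hook(c), product over all cells c of the Young diagram. For λ = (9, 4, 3, 2), n = 18 boxes. Hook lengths by row (left-to-right, top-to-bottom): [12, 11, 9, 7, 5, 4, 3, 2, 1]; [6, 5, 3, 1]; [4, 3, 1]; [2, 1]. Product of hooks = 2155507200. So f^λ = 18! / 2155507200 = 6402373705728000 / 2155507200 = 2970240.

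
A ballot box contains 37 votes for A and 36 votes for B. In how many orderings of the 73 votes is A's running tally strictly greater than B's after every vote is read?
Strict-lead orderings = 11959798385860453492

Total orderings of the 73 votes with 37 for A: C(73, 37) = 873065282167813104916. By the Bertrand ballot formula (Cycle Lemma / reflection principle), the number of orderings in which A is strictly ahead of B throughout is (p − q)/(p + q) · C(p + q, p) = (37 − 36)/(37 + 36) · 873065282167813104916 = 11959798385860453492.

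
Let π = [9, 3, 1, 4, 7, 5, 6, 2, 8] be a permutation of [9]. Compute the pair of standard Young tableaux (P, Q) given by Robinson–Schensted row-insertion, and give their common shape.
P = [1, 2, 5, 6, 8] / [3, 4] / [7] / [9];  Q = [1, 4, 5, 7, 9] / [2, 6] / [3] / [8];  common shape = (5, 2, 1, 1)

Row-insert the values π_1, π_2, … into P one at a time, bumping the leftmost entry strictly greater than the inserted value down to the next row. The recording tableau Q records, in position (i, j), the step at which that cell was added to P.
  Insert 9 (step 1): P = [9];  Q = [1]
  Insert 3 (step 2): P = [3] / [9];  Q = [1] / [2]
  Insert 1 (step 3): P = [1] / [3] / [9];  Q = [1] / [2] / [3]
  Insert 4 (step 4): P = [1, 4] / [3] / [9];  Q = [1, 4] / [2] / [3]
  Insert 7 (step 5): P = [1, 4, 7] / [3] / [9];  Q = [1, 4, 5] / [2] / [3]
  Insert 5 (step 6): P = [1, 4, 5] / [3, 7] / [9];  Q = [1, 4, 5] / [2, 6] / [3]
  Insert 6 (step 7): P = [1, 4, 5, 6] / [3, 7] / [9];  Q = [1, 4, 5, 7] / [2, 6] / [3]
  Insert 2 (step 8): P = [1, 2, 5, 6] / [3, 4] / [7] / [9];  Q = [1, 4, 5, 7] / [2, 6] / [3] / [8]
  Insert 8 (step 9): P = [1, 2, 5, 6, 8] / [3, 4] / [7] / [9];  Q = [1, 4, 5, 7, 9] / [2, 6] / [3] / [8]
Final shape: (5, 2, 1, 1).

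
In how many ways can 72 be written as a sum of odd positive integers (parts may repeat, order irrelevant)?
p_odd(72) = 36352

Enumerate partitions using only odd parts via the recurrence o(n, m) = o(n, m−2) + o(n−m, m) over odd m, starting from the largest odd part ≤ n. This gives p_odd(72) = 36352. (Euler's theorem: equals the count of distinct-part partitions.)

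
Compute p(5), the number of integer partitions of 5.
p(5) = 7

List all partitions of 5: 5, 4+1, 3+2, 3+1+1, 2+2+1, 2+1+1+1, 1+1+1+1+1. Counting them gives p(5) = 7.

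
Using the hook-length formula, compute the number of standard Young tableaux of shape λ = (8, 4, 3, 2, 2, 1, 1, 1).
# SYT of shape (8, 4, 3, 2, 2, 1, 1, 1) = 2851708860

Hook-length formula: f^λ = n! / Π hook(c), product over all cells c of the Young diagram. For λ = (8, 4, 3, 2, 2, 1, 1, 1), n = 22 boxes. Hook lengths by row (left-to-right, top-to-bottom): [15, 11, 8, 6, 4, 3, 2, 1]; [10, 6, 3, 1]; [8, 4, 1]; [6, 2]; [5, 1]; [3]; [2]; [1]. Product of hooks = 394149888000. So f^λ = 22! / 394149888000 = 1124000727777607680000 / 394149888000 = 2851708860.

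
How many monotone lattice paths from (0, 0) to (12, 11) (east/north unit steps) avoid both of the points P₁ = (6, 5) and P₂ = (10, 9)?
Number of paths = 564962

Inclusion–exclusion. Total paths: C(23, 12) = 1352078. Through P₁: C(11, 6)·C(12, 6) = 426888. Through P₂: C(19, 10)·C(4, 2) = 554268. Since P₁ is strictly southwest of P₂, a monotone path through both must visit P₁ then P₂; paths through both = C(11, 6)·C(8, 4)·C(4, 2) = 194040. Avoid both = 1352078 − 426888 − 554268 + 194040 = 564962.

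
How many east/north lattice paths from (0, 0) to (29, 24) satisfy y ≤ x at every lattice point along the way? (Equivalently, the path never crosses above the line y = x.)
Number of paths = 155851062397940

By the reflection principle (André's argument), the number of monotone paths to (29, 24) with n ≤ m that never go above y = x is C(53, 29) − C(53, 30) = 779255311989700 − 623404249591760 = 155851062397940.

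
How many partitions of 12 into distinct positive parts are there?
q(12) = 15

List partitions of 12 into distinct parts: 12, 11+1, 10+2, 9+3, 9+2+1, 8+4, 8+3+1, 7+5, 7+4+1, 7+3+2, 6+5+1, 6+4+2, 6+3+2+1, 5+4+3, 5+4+2+1. There are q(12) = 15. (Euler: this equals the number of odd-part partitions of 12.)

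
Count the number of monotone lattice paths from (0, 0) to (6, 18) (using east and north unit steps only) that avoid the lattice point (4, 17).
Number of paths = 116641

Total paths from (0, 0) to (6, 18): C(24, 6) = 134596. Paths through (4, 17): (paths (0, 0) → (4, 17)) × (paths (4, 17) → (6, 18)) = C(21, 4) · C(3, 2) = 5985 · 3 = 17955. Avoidance count = 134596 − 17955 = 116641.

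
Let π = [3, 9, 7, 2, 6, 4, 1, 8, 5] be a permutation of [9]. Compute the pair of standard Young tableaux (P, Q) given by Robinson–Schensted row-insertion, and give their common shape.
P = [1, 4, 5] / [2, 6, 8] / [3] / [7] / [9];  Q = [1, 2, 8] / [3, 5, 9] / [4] / [6] / [7];  common shape = (3, 3, 1, 1, 1)

Row-insert the values π_1, π_2, … into P one at a time, bumping the leftmost entry strictly greater than the inserted value down to the next row. The recording tableau Q records, in position (i, j), the step at which that cell was added to P.
  Insert 3 (step 1): P = [3];  Q = [1]
  Insert 9 (step 2): P = [3, 9];  Q = [1, 2]
  Insert 7 (step 3): P = [3, 7] / [9];  Q = [1, 2] / [3]
  Insert 2 (step 4): P = [2, 7] / [3] / [9];  Q = [1, 2] / [3] / [4]
  Insert 6 (step 5): P = [2, 6] / [3, 7] / [9];  Q = [1, 2] / [3, 5] / [4]
  Insert 4 (step 6): P = [2, 4] / [3, 6] / [7] / [9];  Q = [1, 2] / [3, 5] / [4] / [6]
  Insert 1 (step 7): P = [1, 4] / [2, 6] / [3] / [7] / [9];  Q = [1, 2] / [3, 5] / [4] / [6] / [7]
  Insert 8 (step 8): P = [1, 4, 8] / [2, 6] / [3] / [7] / [9];  Q = [1, 2, 8] / [3, 5] / [4] / [6] / [7]
  Insert 5 (step 9): P = [1, 4, 5] / [2, 6, 8] / [3] / [7] / [9];  Q = [1, 2, 8] / [3, 5, 9] / [4] / [6] / [7]
Final shape: (3, 3, 1, 1, 1).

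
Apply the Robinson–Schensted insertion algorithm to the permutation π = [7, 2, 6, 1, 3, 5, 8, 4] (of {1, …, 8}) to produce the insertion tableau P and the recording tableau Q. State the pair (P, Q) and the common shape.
P = [1, 3, 4, 8] / [2, 5] / [6] / [7];  Q = [1, 3, 6, 7] / [2, 5] / [4] / [8];  common shape = (4, 2, 1, 1)

Row-insert the values π_1, π_2, … into P one at a time, bumping the leftmost entry strictly greater than the inserted value down to the next row. The recording tableau Q records, in position (i, j), the step at which that cell was added to P.
  Insert 7 (step 1): P = [7];  Q = [1]
  Insert 2 (step 2): P = [2] / [7];  Q = [1] / [2]
  Insert 6 (step 3): P = [2, 6] / [7];  Q = [1, 3] / [2]
  Insert 1 (step 4): P = [1, 6] / [2] / [7];  Q = [1, 3] / [2] / [4]
  Insert 3 (step 5): P = [1, 3] / [2, 6] / [7];  Q = [1, 3] / [2, 5] / [4]
  Insert 5 (step 6): P = [1, 3, 5] / [2, 6] / [7];  Q = [1, 3, 6] / [2, 5] / [4]
  Insert 8 (step 7): P = [1, 3, 5, 8] / [2, 6] / [7];  Q = [1, 3, 6, 7] / [2, 5] / [4]
  Insert 4 (step 8): P = [1, 3, 4, 8] / [2, 5] / [6] / [7];  Q = [1, 3, 6, 7] / [2, 5] / [4] / [8]
Final shape: (4, 2, 1, 1).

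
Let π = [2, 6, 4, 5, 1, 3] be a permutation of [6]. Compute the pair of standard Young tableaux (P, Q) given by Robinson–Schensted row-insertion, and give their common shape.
P = [1, 3, 5] / [2, 4] / [6];  Q = [1, 2, 4] / [3, 6] / [5];  common shape = (3, 2, 1)

Row-insert the values π_1, π_2, … into P one at a time, bumping the leftmost entry strictly greater than the inserted value down to the next row. The recording tableau Q records, in position (i, j), the step at which that cell was added to P.
  Insert 2 (step 1): P = [2];  Q = [1]
  Insert 6 (step 2): P = [2, 6];  Q = [1, 2]
  Insert 4 (step 3): P = [2, 4] / [6];  Q = [1, 2] / [3]
  Insert 5 (step 4): P = [2, 4, 5] / [6];  Q = [1, 2, 4] / [3]
  Insert 1 (step 5): P = [1, 4, 5] / [2] / [6];  Q = [1, 2, 4] / [3] / [5]
  Insert 3 (step 6): P = [1, 3, 5] / [2, 4] / [6];  Q = [1, 2, 4] / [3, 6] / [5]
Final shape: (3, 2, 1).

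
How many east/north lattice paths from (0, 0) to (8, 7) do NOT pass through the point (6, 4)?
Number of paths = 4335

Total paths from (0, 0) to (8, 7): C(15, 8) = 6435. Paths through (6, 4): (paths (0, 0) → (6, 4)) × (paths (6, 4) → (8, 7)) = C(10, 6) · C(5, 2) = 210 · 10 = 2100. Avoidance count = 6435 − 2100 = 4335.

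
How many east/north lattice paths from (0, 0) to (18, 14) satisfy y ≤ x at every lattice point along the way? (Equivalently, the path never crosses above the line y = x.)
Number of paths = 124062000

By the reflection principle (André's argument), the number of monotone paths to (18, 14) with n ≤ m that never go above y = x is C(32, 18) − C(32, 19) = 471435600 − 347373600 = 124062000.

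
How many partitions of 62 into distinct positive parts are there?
q(62) = 13394

A partition into distinct parts is a strictly decreasing sequence summing to n. The recurrence d(n, m) = d(n, m−1) + d(n−m, m−1) (use part m at most once) with q(n) = d(n, n) gives q(62) = 13394. (Euler's theorem: # distinct-part partitions = # odd-part partitions.)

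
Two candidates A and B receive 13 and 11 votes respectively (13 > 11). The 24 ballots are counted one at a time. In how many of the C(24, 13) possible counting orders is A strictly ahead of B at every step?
Strict-lead orderings = 208012

Total orderings of the 24 votes with 13 for A: C(24, 13) = 2496144. By the Bertrand ballot formula (Cycle Lemma / reflection principle), the number of orderings in which A is strictly ahead of B throughout is (p − q)/(p + q) · C(p + q, p) = (13 − 11)/(13 + 11) · 2496144 = 208012.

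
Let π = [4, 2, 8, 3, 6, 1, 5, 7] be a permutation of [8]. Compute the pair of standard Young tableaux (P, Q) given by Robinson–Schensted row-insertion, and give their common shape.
P = [1, 3, 5, 7] / [2, 6] / [4, 8];  Q = [1, 3, 5, 8] / [2, 4] / [6, 7];  common shape = (4, 2, 2)

Row-insert the values π_1, π_2, … into P one at a time, bumping the leftmost entry strictly greater than the inserted value down to the next row. The recording tableau Q records, in position (i, j), the step at which that cell was added to P.
  Insert 4 (step 1): P = [4];  Q = [1]
  Insert 2 (step 2): P = [2] / [4];  Q = [1] / [2]
  Insert 8 (step 3): P = [2, 8] / [4];  Q = [1, 3] / [2]
  Insert 3 (step 4): P = [2, 3] / [4, 8];  Q = [1, 3] / [2, 4]
  Insert 6 (step 5): P = [2, 3, 6] / [4, 8];  Q = [1, 3, 5] / [2, 4]
  Insert 1 (step 6): P = [1, 3, 6] / [2, 8] / [4];  Q = [1, 3, 5] / [2, 4] / [6]
  Insert 5 (step 7): P = [1, 3, 5] / [2, 6] / [4, 8];  Q = [1, 3, 5] / [2, 4] / [6, 7]
  Insert 7 (step 8): P = [1, 3, 5, 7] / [2, 6] / [4, 8];  Q = [1, 3, 5, 8] / [2, 4] / [6, 7]
Final shape: (4, 2, 2).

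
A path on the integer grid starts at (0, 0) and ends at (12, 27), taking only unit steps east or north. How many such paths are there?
Number of paths = 3910797436

A monotone lattice path from (0, 0) to (12, 27) consists of 12 east steps and 27 north steps in some order, so it is determined by which 12 of the 39 steps are east. The count is C(39, 12) = 3910797436.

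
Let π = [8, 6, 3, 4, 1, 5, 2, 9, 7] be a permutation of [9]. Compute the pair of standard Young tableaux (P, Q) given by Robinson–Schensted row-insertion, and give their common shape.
P = [1, 2, 5, 7] / [3, 4, 9] / [6] / [8];  Q = [1, 4, 6, 8] / [2, 7, 9] / [3] / [5];  common shape = (4, 3, 1, 1)

Row-insert the values π_1, π_2, … into P one at a time, bumping the leftmost entry strictly greater than the inserted value down to the next row. The recording tableau Q records, in position (i, j), the step at which that cell was added to P.
  Insert 8 (step 1): P = [8];  Q = [1]
  Insert 6 (step 2): P = [6] / [8];  Q = [1] / [2]
  Insert 3 (step 3): P = [3] / [6] / [8];  Q = [1] / [2] / [3]
  Insert 4 (step 4): P = [3, 4] / [6] / [8];  Q = [1, 4] / [2] / [3]
  Insert 1 (step 5): P = [1, 4] / [3] / [6] / [8];  Q = [1, 4] / [2] / [3] / [5]
  Insert 5 (step 6): P = [1, 4, 5] / [3] / [6] / [8];  Q = [1, 4, 6] / [2] / [3] / [5]
  Insert 2 (step 7): P = [1, 2, 5] / [3, 4] / [6] / [8];  Q = [1, 4, 6] / [2, 7] / [3] / [5]
  Insert 9 (step 8): P = [1, 2, 5, 9] / [3, 4] / [6] / [8];  Q = [1, 4, 6, 8] / [2, 7] / [3] / [5]
  Insert 7 (step 9): P = [1, 2, 5, 7] / [3, 4, 9] / [6] / [8];  Q = [1, 4, 6, 8] / [2, 7, 9] / [3] / [5]
Final shape: (4, 3, 1, 1).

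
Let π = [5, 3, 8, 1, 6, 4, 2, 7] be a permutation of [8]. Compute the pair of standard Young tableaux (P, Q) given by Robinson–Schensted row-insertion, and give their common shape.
P = [1, 2, 7] / [3, 4] / [5, 6] / [8];  Q = [1, 3, 8] / [2, 5] / [4, 6] / [7];  common shape = (3, 2, 2, 1)

Row-insert the values π_1, π_2, … into P one at a time, bumping the leftmost entry strictly greater than the inserted value down to the next row. The recording tableau Q records, in position (i, j), the step at which that cell was added to P.
  Insert 5 (step 1): P = [5];  Q = [1]
  Insert 3 (step 2): P = [3] / [5];  Q = [1] / [2]
  Insert 8 (step 3): P = [3, 8] / [5];  Q = [1, 3] / [2]
  Insert 1 (step 4): P = [1, 8] / [3] / [5];  Q = [1, 3] / [2] / [4]
  Insert 6 (step 5): P = [1, 6] / [3, 8] / [5];  Q = [1, 3] / [2, 5] / [4]
  Insert 4 (step 6): P = [1, 4] / [3, 6] / [5, 8];  Q = [1, 3] / [2, 5] / [4, 6]
  Insert 2 (step 7): P = [1, 2] / [3, 4] / [5, 6] / [8];  Q = [1, 3] / [2, 5] / [4, 6] / [7]
  Insert 7 (step 8): P = [1, 2, 7] / [3, 4] / [5, 6] / [8];  Q = [1, 3, 8] / [2, 5] / [4, 6] / [7]
Final shape: (3, 2, 2, 1).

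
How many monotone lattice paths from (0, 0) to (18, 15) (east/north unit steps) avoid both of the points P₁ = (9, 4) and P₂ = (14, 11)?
Number of paths = 644688520

Inclusion–exclusion. Total paths: C(33, 18) = 1037158320. Through P₁: C(13, 9)·C(20, 9) = 120091400. Through P₂: C(25, 14)·C(8, 4) = 312018000. Since P₁ is strictly southwest of P₂, a monotone path through both must visit P₁ then P₂; paths through both = C(13, 9)·C(12, 5)·C(8, 4) = 39639600. Avoid both = 1037158320 − 120091400 − 312018000 + 39639600 = 644688520.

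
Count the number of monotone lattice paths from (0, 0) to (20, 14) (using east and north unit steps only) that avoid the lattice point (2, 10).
Number of paths = 1391492850

Total paths from (0, 0) to (20, 14): C(34, 20) = 1391975640. Paths through (2, 10): (paths (0, 0) → (2, 10)) × (paths (2, 10) → (20, 14)) = C(12, 2) · C(22, 18) = 66 · 7315 = 482790. Avoidance count = 1391975640 − 482790 = 1391492850.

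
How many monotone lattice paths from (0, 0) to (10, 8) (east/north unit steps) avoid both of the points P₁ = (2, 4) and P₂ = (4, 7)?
Number of paths = 35073

Inclusion–exclusion. Total paths: C(18, 10) = 43758. Through P₁: C(6, 2)·C(12, 8) = 7425. Through P₂: C(11, 4)·C(7, 6) = 2310. Since P₁ is strictly southwest of P₂, a monotone path through both must visit P₁ then P₂; paths through both = C(6, 2)·C(5, 2)·C(7, 6) = 1050. Avoid both = 43758 − 7425 − 2310 + 1050 = 35073.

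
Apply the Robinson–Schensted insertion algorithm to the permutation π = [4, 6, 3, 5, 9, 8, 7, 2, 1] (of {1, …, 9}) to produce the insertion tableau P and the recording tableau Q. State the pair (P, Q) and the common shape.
P = [1, 5, 7] / [2, 6, 8] / [3] / [4] / [9];  Q = [1, 2, 5] / [3, 4, 6] / [7] / [8] / [9];  common shape = (3, 3, 1, 1, 1)

Row-insert the values π_1, π_2, … into P one at a time, bumping the leftmost entry strictly greater than the inserted value down to the next row. The recording tableau Q records, in position (i, j), the step at which that cell was added to P.
  Insert 4 (step 1): P = [4];  Q = [1]
  Insert 6 (step 2): P = [4, 6];  Q = [1, 2]
  Insert 3 (step 3): P = [3, 6] / [4];  Q = [1, 2] / [3]
  Insert 5 (step 4): P = [3, 5] / [4, 6];  Q = [1, 2] / [3, 4]
  Insert 9 (step 5): P = [3, 5, 9] / [4, 6];  Q = [1, 2, 5] / [3, 4]
  Insert 8 (step 6): P = [3, 5, 8] / [4, 6, 9];  Q = [1, 2, 5] / [3, 4, 6]
  Insert 7 (step 7): P = [3, 5, 7] / [4, 6, 8] / [9];  Q = [1, 2, 5] / [3, 4, 6] / [7]
  Insert 2 (step 8): P = [2, 5, 7] / [3, 6, 8] / [4] / [9];  Q = [1, 2, 5] / [3, 4, 6] / [7] / [8]
  Insert 1 (step 9): P = [1, 5, 7] / [2, 6, 8] / [3] / [4] / [9];  Q = [1, 2, 5] / [3, 4, 6] / [7] / [8] / [9]
Final shape: (3, 3, 1, 1, 1).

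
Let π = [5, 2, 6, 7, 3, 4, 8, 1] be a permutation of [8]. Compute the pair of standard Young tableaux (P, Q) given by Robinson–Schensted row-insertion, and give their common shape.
P = [1, 3, 4, 8] / [2, 6, 7] / [5];  Q = [1, 3, 4, 7] / [2, 5, 6] / [8];  common shape = (4, 3, 1)

Row-insert the values π_1, π_2, … into P one at a time, bumping the leftmost entry strictly greater than the inserted value down to the next row. The recording tableau Q records, in position (i, j), the step at which that cell was added to P.
  Insert 5 (step 1): P = [5];  Q = [1]
  Insert 2 (step 2): P = [2] / [5];  Q = [1] / [2]
  Insert 6 (step 3): P = [2, 6] / [5];  Q = [1, 3] / [2]
  Insert 7 (step 4): P = [2, 6, 7] / [5];  Q = [1, 3, 4] / [2]
  Insert 3 (step 5): P = [2, 3, 7] / [5, 6];  Q = [1, 3, 4] / [2, 5]
  Insert 4 (step 6): P = [2, 3, 4] / [5, 6, 7];  Q = [1, 3, 4] / [2, 5, 6]
  Insert 8 (step 7): P = [2, 3, 4, 8] / [5, 6, 7];  Q = [1, 3, 4, 7] / [2, 5, 6]
  Insert 1 (step 8): P = [1, 3, 4, 8] / [2, 6, 7] / [5];  Q = [1, 3, 4, 7] / [2, 5, 6] / [8]
Final shape: (4, 3, 1).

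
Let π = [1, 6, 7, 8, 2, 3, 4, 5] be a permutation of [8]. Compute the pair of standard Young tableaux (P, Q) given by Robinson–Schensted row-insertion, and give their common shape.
P = [1, 2, 3, 4, 5] / [6, 7, 8];  Q = [1, 2, 3, 4, 8] / [5, 6, 7];  common shape = (5, 3)

Row-insert the values π_1, π_2, … into P one at a time, bumping the leftmost entry strictly greater than the inserted value down to the next row. The recording tableau Q records, in position (i, j), the step at which that cell was added to P.
  Insert 1 (step 1): P = [1];  Q = [1]
  Insert 6 (step 2): P = [1, 6];  Q = [1, 2]
  Insert 7 (step 3): P = [1, 6, 7];  Q = [1, 2, 3]
  Insert 8 (step 4): P = [1, 6, 7, 8];  Q = [1, 2, 3, 4]
  Insert 2 (step 5): P = [1, 2, 7, 8] / [6];  Q = [1, 2, 3, 4] / [5]
  Insert 3 (step 6): P = [1, 2, 3, 8] / [6, 7];  Q = [1, 2, 3, 4] / [5, 6]
  Insert 4 (step 7): P = [1, 2, 3, 4] / [6, 7, 8];  Q = [1, 2, 3, 4] / [5, 6, 7]
  Insert 5 (step 8): P = [1, 2, 3, 4, 5] / [6, 7, 8];  Q = [1, 2, 3, 4, 8] / [5, 6, 7]
Final shape: (5, 3).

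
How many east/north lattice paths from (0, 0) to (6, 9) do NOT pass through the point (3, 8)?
Number of paths = 4345

Total paths from (0, 0) to (6, 9): C(15, 6) = 5005. Paths through (3, 8): (paths (0, 0) → (3, 8)) × (paths (3, 8) → (6, 9)) = C(11, 3) · C(4, 3) = 165 · 4 = 660. Avoidance count = 5005 − 660 = 4345.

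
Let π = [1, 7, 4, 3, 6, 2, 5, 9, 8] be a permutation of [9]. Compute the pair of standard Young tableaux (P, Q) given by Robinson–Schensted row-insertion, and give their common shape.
P = [1, 2, 5, 8] / [3, 6, 9] / [4] / [7];  Q = [1, 2, 5, 8] / [3, 7, 9] / [4] / [6];  common shape = (4, 3, 1, 1)

Row-insert the values π_1, π_2, … into P one at a time, bumping the leftmost entry strictly greater than the inserted value down to the next row. The recording tableau Q records, in position (i, j), the step at which that cell was added to P.
  Insert 1 (step 1): P = [1];  Q = [1]
  Insert 7 (step 2): P = [1, 7];  Q = [1, 2]
  Insert 4 (step 3): P = [1, 4] / [7];  Q = [1, 2] / [3]
  Insert 3 (step 4): P = [1, 3] / [4] / [7];  Q = [1, 2] / [3] / [4]
  Insert 6 (step 5): P = [1, 3, 6] / [4] / [7];  Q = [1, 2, 5] / [3] / [4]
  Insert 2 (step 6): P = [1, 2, 6] / [3] / [4] / [7];  Q = [1, 2, 5] / [3] / [4] / [6]
  Insert 5 (step 7): P = [1, 2, 5] / [3, 6] / [4] / [7];  Q = [1, 2, 5] / [3, 7] / [4] / [6]
  Insert 9 (step 8): P = [1, 2, 5, 9] / [3, 6] / [4] / [7];  Q = [1, 2, 5, 8] / [3, 7] / [4] / [6]
  Insert 8 (step 9): P = [1, 2, 5, 8] / [3, 6, 9] / [4] / [7];  Q = [1, 2, 5, 8] / [3, 7, 9] / [4] / [6]
Final shape: (4, 3, 1, 1).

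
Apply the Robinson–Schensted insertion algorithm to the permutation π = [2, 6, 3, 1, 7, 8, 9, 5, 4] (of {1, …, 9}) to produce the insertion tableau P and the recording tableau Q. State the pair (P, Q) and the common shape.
P = [1, 3, 4, 8, 9] / [2, 5] / [6, 7];  Q = [1, 2, 5, 6, 7] / [3, 8] / [4, 9];  common shape = (5, 2, 2)

Row-insert the values π_1, π_2, … into P one at a time, bumping the leftmost entry strictly greater than the inserted value down to the next row. The recording tableau Q records, in position (i, j), the step at which that cell was added to P.
  Insert 2 (step 1): P = [2];  Q = [1]
  Insert 6 (step 2): P = [2, 6];  Q = [1, 2]
  Insert 3 (step 3): P = [2, 3] / [6];  Q = [1, 2] / [3]
  Insert 1 (step 4): P = [1, 3] / [2] / [6];  Q = [1, 2] / [3] / [4]
  Insert 7 (step 5): P = [1, 3, 7] / [2] / [6];  Q = [1, 2, 5] / [3] / [4]
  Insert 8 (step 6): P = [1, 3, 7, 8] / [2] / [6];  Q = [1, 2, 5, 6] / [3] / [4]
  Insert 9 (step 7): P = [1, 3, 7, 8, 9] / [2] / [6];  Q = [1, 2, 5, 6, 7] / [3] / [4]
  Insert 5 (step 8): P = [1, 3, 5, 8, 9] / [2, 7] / [6];  Q = [1, 2, 5, 6, 7] / [3, 8] / [4]
  Insert 4 (step 9): P = [1, 3, 4, 8, 9] / [2, 5] / [6, 7];  Q = [1, 2, 5, 6, 7] / [3, 8] / [4, 9]
Final shape: (5, 2, 2).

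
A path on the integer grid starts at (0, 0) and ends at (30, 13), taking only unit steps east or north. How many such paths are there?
Number of paths = 36576848168

A monotone lattice path from (0, 0) to (30, 13) consists of 30 east steps and 13 north steps in some order, so it is determined by which 30 of the 43 steps are east. The count is C(43, 30) = 36576848168.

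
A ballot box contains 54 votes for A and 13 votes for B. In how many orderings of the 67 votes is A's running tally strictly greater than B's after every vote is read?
Strict-lead orderings = 15526004518640

Total orderings of the 67 votes with 54 for A: C(67, 54) = 25371763481680. By the Bertrand ballot formula (Cycle Lemma / reflection principle), the number of orderings in which A is strictly ahead of B throughout is (p − q)/(p + q) · C(p + q, p) = (54 − 13)/(54 + 13) · 25371763481680 = 15526004518640.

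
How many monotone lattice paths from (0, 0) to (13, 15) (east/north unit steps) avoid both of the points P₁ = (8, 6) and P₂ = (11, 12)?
Number of paths = 20431894

Inclusion–exclusion. Total paths: C(28, 13) = 37442160. Through P₁: C(14, 8)·C(14, 5) = 6012006. Through P₂: C(23, 11)·C(5, 2) = 13520780. Since P₁ is strictly southwest of P₂, a monotone path through both must visit P₁ then P₂; paths through both = C(14, 8)·C(9, 3)·C(5, 2) = 2522520. Avoid both = 37442160 − 6012006 − 13520780 + 2522520 = 20431894.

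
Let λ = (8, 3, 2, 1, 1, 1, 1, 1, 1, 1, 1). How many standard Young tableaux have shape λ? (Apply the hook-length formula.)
# SYT of shape (8, 3, 2, 1, 1, 1, 1, 1, 1, 1, 1) = 25865840

Hook-length formula: f^λ = n! / Π hook(c), product over all cells c of the Young diagram. For λ = (8, 3, 2, 1, 1, 1, 1, 1, 1, 1, 1), n = 21 boxes. Hook lengths by row (left-to-right, top-to-bottom): [18, 9, 7, 5, 4, 3, 2, 1]; [12, 3, 1]; [10, 1]; [8]; [7]; [6]; [5]; [4]; [3]; [2]; [1]. Product of hooks = 1975228416000. So f^λ = 21! / 1975228416000 = 51090942171709440000 / 1975228416000 = 25865840.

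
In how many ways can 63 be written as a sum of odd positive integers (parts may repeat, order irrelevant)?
p_odd(63) = 14848

Enumerate partitions using only odd parts via the recurrence o(n, m) = o(n, m−2) + o(n−m, m) over odd m, starting from the largest odd part ≤ n. This gives p_odd(63) = 14848. (Euler's theorem: equals the count of distinct-part partitions.)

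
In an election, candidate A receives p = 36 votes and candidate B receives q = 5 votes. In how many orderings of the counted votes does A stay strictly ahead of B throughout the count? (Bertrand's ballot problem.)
Strict-lead orderings = 566618

Total orderings of the 41 votes with 36 for A: C(41, 36) = 749398. By the Bertrand ballot formula (Cycle Lemma / reflection principle), the number of orderings in which A is strictly ahead of B throughout is (p − q)/(p + q) · C(p + q, p) = (36 − 5)/(36 + 5) · 749398 = 566618.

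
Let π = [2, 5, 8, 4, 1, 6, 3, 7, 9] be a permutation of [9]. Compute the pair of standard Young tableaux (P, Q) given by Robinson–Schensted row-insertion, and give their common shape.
P = [1, 3, 6, 7, 9] / [2, 4] / [5, 8];  Q = [1, 2, 3, 8, 9] / [4, 6] / [5, 7];  common shape = (5, 2, 2)

Row-insert the values π_1, π_2, … into P one at a time, bumping the leftmost entry strictly greater than the inserted value down to the next row. The recording tableau Q records, in position (i, j), the step at which that cell was added to P.
  Insert 2 (step 1): P = [2];  Q = [1]
  Insert 5 (step 2): P = [2, 5];  Q = [1, 2]
  Insert 8 (step 3): P = [2, 5, 8];  Q = [1, 2, 3]
  Insert 4 (step 4): P = [2, 4, 8] / [5];  Q = [1, 2, 3] / [4]
  Insert 1 (step 5): P = [1, 4, 8] / [2] / [5];  Q = [1, 2, 3] / [4] / [5]
  Insert 6 (step 6): P = [1, 4, 6] / [2, 8] / [5];  Q = [1, 2, 3] / [4, 6] / [5]
  Insert 3 (step 7): P = [1, 3, 6] / [2, 4] / [5, 8];  Q = [1, 2, 3] / [4, 6] / [5, 7]
  Insert 7 (step 8): P = [1, 3, 6, 7] / [2, 4] / [5, 8];  Q = [1, 2, 3, 8] / [4, 6] / [5, 7]
  Insert 9 (step 9): P = [1, 3, 6, 7, 9] / [2, 4] / [5, 8];  Q = [1, 2, 3, 8, 9] / [4, 6] / [5, 7]
Final shape: (5, 2, 2).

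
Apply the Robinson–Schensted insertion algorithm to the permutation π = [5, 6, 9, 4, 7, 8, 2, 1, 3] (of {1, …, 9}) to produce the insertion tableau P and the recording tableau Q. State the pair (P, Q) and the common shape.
P = [1, 3, 7, 8] / [2, 6] / [4, 9] / [5];  Q = [1, 2, 3, 6] / [4, 5] / [7, 9] / [8];  common shape = (4, 2, 2, 1)

Row-insert the values π_1, π_2, … into P one at a time, bumping the leftmost entry strictly greater than the inserted value down to the next row. The recording tableau Q records, in position (i, j), the step at which that cell was added to P.
  Insert 5 (step 1): P = [5];  Q = [1]
  Insert 6 (step 2): P = [5, 6];  Q = [1, 2]
  Insert 9 (step 3): P = [5, 6, 9];  Q = [1, 2, 3]
  Insert 4 (step 4): P = [4, 6, 9] / [5];  Q = [1, 2, 3] / [4]
  Insert 7 (step 5): P = [4, 6, 7] / [5, 9];  Q = [1, 2, 3] / [4, 5]
  Insert 8 (step 6): P = [4, 6, 7, 8] / [5, 9];  Q = [1, 2, 3, 6] / [4, 5]
  Insert 2 (step 7): P = [2, 6, 7, 8] / [4, 9] / [5];  Q = [1, 2, 3, 6] / [4, 5] / [7]
  Insert 1 (step 8): P = [1, 6, 7, 8] / [2, 9] / [4] / [5];  Q = [1, 2, 3, 6] / [4, 5] / [7] / [8]
  Insert 3 (step 9): P = [1, 3, 7, 8] / [2, 6] / [4, 9] / [5];  Q = [1, 2, 3, 6] / [4, 5] / [7, 9] / [8]
Final shape: (4, 2, 2, 1).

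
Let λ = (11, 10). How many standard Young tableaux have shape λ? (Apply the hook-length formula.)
# SYT of shape (11, 10) = 58786

Hook-length formula: f^λ = n! / Π hook(c), product over all cells c of the Young diagram. For λ = (11, 10), n = 21 boxes. Hook lengths by row (left-to-right, top-to-bottom): [12, 11, 10, 9, 8, 7, 6, 5, 4, 3, 1]; [10, 9, 8, 7, 6, 5, 4, 3, 2, 1]. Product of hooks = 869100503040000. So f^λ = 21! / 869100503040000 = 51090942171709440000 / 869100503040000 = 58786.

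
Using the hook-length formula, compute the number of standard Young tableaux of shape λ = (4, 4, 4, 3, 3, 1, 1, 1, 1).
# SYT of shape (4, 4, 4, 3, 3, 1, 1, 1, 1) = 349188840

Hook-length formula: f^λ = n! / Π hook(c), product over all cells c of the Young diagram. For λ = (4, 4, 4, 3, 3, 1, 1, 1, 1), n = 22 boxes. Hook lengths by row (left-to-right, top-to-bottom): [12, 7, 6, 3]; [11, 6, 5, 2]; [10, 5, 4, 1]; [8, 3, 2]; [7, 2, 1]; [4]; [3]; [2]; [1]. Product of hooks = 3218890752000. So f^λ = 22! / 3218890752000 = 1124000727777607680000 / 3218890752000 = 349188840.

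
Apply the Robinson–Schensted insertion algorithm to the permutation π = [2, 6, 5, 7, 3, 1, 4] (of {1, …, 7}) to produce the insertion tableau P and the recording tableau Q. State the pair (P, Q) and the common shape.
P = [1, 3, 4] / [2, 7] / [5] / [6];  Q = [1, 2, 4] / [3, 7] / [5] / [6];  common shape = (3, 2, 1, 1)

Row-insert the values π_1, π_2, … into P one at a time, bumping the leftmost entry strictly greater than the inserted value down to the next row. The recording tableau Q records, in position (i, j), the step at which that cell was added to P.
  Insert 2 (step 1): P = [2];  Q = [1]
  Insert 6 (step 2): P = [2, 6];  Q = [1, 2]
  Insert 5 (step 3): P = [2, 5] / [6];  Q = [1, 2] / [3]
  Insert 7 (step 4): P = [2, 5, 7] / [6];  Q = [1, 2, 4] / [3]
  Insert 3 (step 5): P = [2, 3, 7] / [5] / [6];  Q = [1, 2, 4] / [3] / [5]
  Insert 1 (step 6): P = [1, 3, 7] / [2] / [5] / [6];  Q = [1, 2, 4] / [3] / [5] / [6]
  Insert 4 (step 7): P = [1, 3, 4] / [2, 7] / [5] / [6];  Q = [1, 2, 4] / [3, 7] / [5] / [6]
Final shape: (3, 2, 1, 1).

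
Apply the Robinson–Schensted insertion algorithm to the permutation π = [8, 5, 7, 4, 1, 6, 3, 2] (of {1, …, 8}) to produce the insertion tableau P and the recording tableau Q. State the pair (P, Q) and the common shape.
P = [1, 2] / [3, 6] / [4, 7] / [5] / [8];  Q = [1, 3] / [2, 6] / [4, 7] / [5] / [8];  common shape = (2, 2, 2, 1, 1)

Row-insert the values π_1, π_2, … into P one at a time, bumping the leftmost entry strictly greater than the inserted value down to the next row. The recording tableau Q records, in position (i, j), the step at which that cell was added to P.
  Insert 8 (step 1): P = [8];  Q = [1]
  Insert 5 (step 2): P = [5] / [8];  Q = [1] / [2]
  Insert 7 (step 3): P = [5, 7] / [8];  Q = [1, 3] / [2]
  Insert 4 (step 4): P = [4, 7] / [5] / [8];  Q = [1, 3] / [2] / [4]
  Insert 1 (step 5): P = [1, 7] / [4] / [5] / [8];  Q = [1, 3] / [2] / [4] / [5]
  Insert 6 (step 6): P = [1, 6] / [4, 7] / [5] / [8];  Q = [1, 3] / [2, 6] / [4] / [5]
  Insert 3 (step 7): P = [1, 3] / [4, 6] / [5, 7] / [8];  Q = [1, 3] / [2, 6] / [4, 7] / [5]
  Insert 2 (step 8): P = [1, 2] / [3, 6] / [4, 7] / [5] / [8];  Q = [1, 3] / [2, 6] / [4, 7] / [5] / [8]
Final shape: (2, 2, 2, 1, 1).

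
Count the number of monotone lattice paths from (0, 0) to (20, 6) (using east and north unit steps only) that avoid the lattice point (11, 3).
Number of paths = 150150

Total paths from (0, 0) to (20, 6): C(26, 20) = 230230. Paths through (11, 3): (paths (0, 0) → (11, 3)) × (paths (11, 3) → (20, 6)) = C(14, 11) · C(12, 9) = 364 · 220 = 80080. Avoidance count = 230230 − 80080 = 150150.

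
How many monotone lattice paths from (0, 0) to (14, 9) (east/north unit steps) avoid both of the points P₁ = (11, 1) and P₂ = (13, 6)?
Number of paths = 707690

Inclusion–exclusion. Total paths: C(23, 14) = 817190. Through P₁: C(12, 11)·C(11, 3) = 1980. Through P₂: C(19, 13)·C(4, 1) = 108528. Since P₁ is strictly southwest of P₂, a monotone path through both must visit P₁ then P₂; paths through both = C(12, 11)·C(7, 2)·C(4, 1) = 1008. Avoid both = 817190 − 1980 − 108528 + 1008 = 707690.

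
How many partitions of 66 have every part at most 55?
p(66, parts ≤ 55) = 2323381

Use the recurrence p(n, m) = p(n, m−1) + p(n−m, m): either the largest part is < m (count p(n, m−1)) or the largest part is exactly m (remove one copy of m, count p(n−m, m)). With p(0, ·) = 1 this gives p(66, parts ≤ 55) = 2323381. (By conjugating Young diagrams, this also counts partitions of 66 into at most 55 parts.)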